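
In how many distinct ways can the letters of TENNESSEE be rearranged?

Letters (E:4, N:2, S:2, T:1). Total letters: 9.
Permutations = 9!/(4! x 2! x 2!).

Final answer: 3780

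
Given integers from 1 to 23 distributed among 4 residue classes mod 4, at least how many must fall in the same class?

By pigeonhole with 23 objects and 4 categories: ceiling(23/4).

Final answer: 6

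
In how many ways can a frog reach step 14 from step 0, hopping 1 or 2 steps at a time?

Let f(n) be the number of climbs. Removing the last move (1 or 2 steps) gives f(n) = f(n-1) + f(n-2); base cases f(1)=1, f(2)=2.
Iterating the recurrence: f(1)=1, f(2)=2, f(3)=3, f(4)=5, f(5)=8, f(6)=13, f(7)=21, f(8)=34, f(9)=55, f(10)=89, f(11)=144, f(12)=233, f(13)=377, f(14)=610.

Final answer: 610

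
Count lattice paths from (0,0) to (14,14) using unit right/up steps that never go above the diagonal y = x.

Total monotonic paths to (14,14): C(28,14) = 40116600.
A path is bad iff it touches y = x + 1; reflecting its initial segment maps bad paths bijectively onto all paths to (13,15), of which there are C(28,15) = 37442160.
Valid Dyck paths: 40116600 - 37442160.
(These counts are the Catalan numbers.)

Final answer: C_{14} = 2674440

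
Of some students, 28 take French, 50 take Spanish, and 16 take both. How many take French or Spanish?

|A union B| = |A| + |B| - |A intersect B| = 28 + 50 - 16.

Final answer: 62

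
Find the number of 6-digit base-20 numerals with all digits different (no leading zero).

First digit: 19 (nonzero). Second: 19 (not first). Third: 18, etc.
Total: 19 x 19 x 18 x 17 x 16 x 15.

Final answer: 26511840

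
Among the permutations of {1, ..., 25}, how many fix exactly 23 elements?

Choose which 23 elements are fixed: C(25,23) = 300.
Derange the remaining 2 using D(j) = (j-1)(D(j-1) + D(j-2)), D(0)=1, D(1)=0: D(2)=1.
Total: 300 x 1.

Final answer: C(25,23) D(2) = 300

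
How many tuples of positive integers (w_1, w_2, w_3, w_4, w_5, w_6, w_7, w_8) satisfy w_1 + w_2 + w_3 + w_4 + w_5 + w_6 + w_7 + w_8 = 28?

Substitute w'_i = w_i - 1 (so w'_i >= 0). Then sum w'_i = 28 - 8 = 20.
Stars and bars: C(20+8-1, 8-1) = C(27,7).

Final answer: C(27,7) = 888030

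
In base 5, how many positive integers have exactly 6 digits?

Leading digit: 4 options (nonzero). Other 5 digit(s): 5 options each.
Total: 4 x 5^5.

Final answer: 12500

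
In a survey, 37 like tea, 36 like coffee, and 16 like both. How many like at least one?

|A union B| = |A| + |B| - |A intersect B| = 37 + 36 - 16.

Final answer: 57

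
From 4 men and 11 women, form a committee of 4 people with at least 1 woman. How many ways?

Sum over valid woman counts:
C(11,1)C(4,3) = 44
C(11,2)C(4,2) = 330
C(11,3)C(4,1) = 660
C(11,4)C(4,0) = 330
Total: 44 + 330 + 660 + 330.

Final answer: 1364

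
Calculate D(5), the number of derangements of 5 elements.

Use the recurrence D(n) = (n-1)(D(n-1) + D(n-2)) with D(0)=1, D(1)=0.
Building up: D(2)=1, D(3)=2, D(4)=9.
D(5) = 4 x (D(4) + D(3)) = 4 x (9 + 2).

Final answer: D(5) = 44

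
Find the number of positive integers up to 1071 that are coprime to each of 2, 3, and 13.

|div by 2|=535, |div by 3|=357, |div by 13|=82.
|div by 2&3|=178, |div by 2&13|=41, |div by 3&13|=27, |div by all|=13.
By inclusion-exclusion, divisible by at least one: 535+357+82-178-41-27+13 = 741.
Not divisible by any: 1071 - 741.

Final answer: 330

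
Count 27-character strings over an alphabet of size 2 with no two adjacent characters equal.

Let g(n) count such strings. g(1) = 2, and each valid string of length n-1 extends in 1 ways (any symbol but the last), so g(n) = 1 g(n-1).
Total: g(27) = 2 x 1^26.

Final answer: 2 x 1^{26} = 2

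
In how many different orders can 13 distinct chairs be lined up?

The number of ways to arrange 13 distinct objects is 13!.

Final answer: 13! = 6227020800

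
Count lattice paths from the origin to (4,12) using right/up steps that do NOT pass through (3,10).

Total paths to (4,12): C(16,12) = 1820.
Paths through (3,10): C(13,10) x C(3,2) = 858.
Avoiding (3,10): 1820 - 858.

Final answer: 962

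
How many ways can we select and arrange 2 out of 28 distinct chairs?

P(28,2) = 28!/(28-2)! = 28!/26!.

Final answer: P(28,2) = 756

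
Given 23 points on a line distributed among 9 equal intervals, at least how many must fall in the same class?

By pigeonhole with 23 objects and 9 categories: ceiling(23/9).

Final answer: 3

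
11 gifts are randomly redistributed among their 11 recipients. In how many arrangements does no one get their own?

Derangements satisfy D(n) = (n-1)(D(n-1) + D(n-2)), starting from D(0)=1, D(1)=0.
D(2) = 1 x (0 + 1) = 1
D(3) = 2 x (1 + 0) = 2
D(4) = 3 x (2 + 1) = 9
D(5) = 4 x (9 + 2) = 44
D(6) = 5 x (44 + 9) = 265
D(7) = 6 x (265 + 44) = 1854
D(8) = 7 x (1854 + 265) = 14833
D(9) = 8 x (14833 + 1854) = 133496
D(10) = 9 x (133496 + 14833) = 1334961
D(11) = 10 x (D(10) + D(9)) = 10 x (1334961 + 133496)

Final answer: D(11) = 14684570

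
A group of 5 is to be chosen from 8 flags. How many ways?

C(8,5) = 8!/(5! x (8-5)!).

Final answer: C(8,5) = 56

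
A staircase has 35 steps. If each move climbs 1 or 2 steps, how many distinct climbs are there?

Let f(n) be the number of climbs. Removing the last move (1 or 2 steps) gives f(n) = f(n-1) + f(n-2); base cases f(1)=1, f(2)=2.
Computing successive values: f(1)=1, f(2)=2, f(3)=3, f(4)=5, f(5)=8, f(6)=13, f(7)=21, f(8)=34, f(9)=55, f(10)=89, f(11)=144, f(12)=233, f(13)=377, f(14)=610, f(15)=987, f(16)=1597, f(17)=2584, f(18)=4181, f(19)=6765, f(20)=10946, f(21)=17711, f(22)=28657, f(23)=46368, f(24)=75025, f(25)=121393, f(26)=196418, f(27)=317811, f(28)=514229, f(29)=832040, f(30)=1346269, f(31)=2178309, f(32)=3524578, f(33)=5702887, f(34)=9227465, f(35)=14930352.

Final answer: 14930352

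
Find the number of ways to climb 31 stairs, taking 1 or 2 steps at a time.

Condition on the final move: it is a 1-step (f(n-1) ways to get there) or a 2-step (f(n-2) ways), so f(n) = f(n-1) + f(n-2), with f(1)=1, f(2)=2.
Building up term by term: f(1)=1, f(2)=2, f(3)=3, f(4)=5, f(5)=8, f(6)=13, f(7)=21, f(8)=34, f(9)=55, f(10)=89, f(11)=144, f(12)=233, f(13)=377, f(14)=610, f(15)=987, f(16)=1597, f(17)=2584, f(18)=4181, f(19)=6765, f(20)=10946, f(21)=17711, f(22)=28657, f(23)=46368, f(24)=75025, f(25)=121393, f(26)=196418, f(27)=317811, f(28)=514229, f(29)=832040, f(30)=1346269, f(31)=2178309.

Final answer: 2178309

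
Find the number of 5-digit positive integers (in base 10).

First digit: 9 choices (1-9). Each of the remaining 4 digits: 10 choices.
Total: 9 x 10^4.

Final answer: 90000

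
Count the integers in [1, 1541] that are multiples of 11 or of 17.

Multiples of 11: 140. Multiples of 17: 90. Of both (lcm=187): 8.
By inclusion-exclusion: 140 + 90 - 8.

Final answer: 222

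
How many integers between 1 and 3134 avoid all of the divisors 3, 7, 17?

|div by 3|=1044, |div by 7|=447, |div by 17|=184.
|div by 3&7|=149, |div by 3&17|=61, |div by 7&17|=26, |div by all|=8.
By inclusion-exclusion, divisible by at least one: 1044+447+184-149-61-26+8 = 1447.
Not divisible by any: 3134 - 1447.

Final answer: 1687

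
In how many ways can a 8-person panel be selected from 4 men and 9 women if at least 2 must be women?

Sum over valid woman counts:
C(9,4)C(4,4) = 126
C(9,5)C(4,3) = 504
C(9,6)C(4,2) = 504
C(9,7)C(4,1) = 144
C(9,8)C(4,0) = 9
Total: 126 + 504 + 504 + 144 + 9.

Final answer: 1287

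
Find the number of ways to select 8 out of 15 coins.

C(15,8) = 15!/(8! x (15-8)!).

Final answer: C(15,8) = 6435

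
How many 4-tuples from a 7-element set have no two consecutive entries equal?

First character: 7 choices. Each subsequent: 6 choices (must differ from the previous one).
Total: 7 x 6^3.

Final answer: 7 x 6^{3} = 1512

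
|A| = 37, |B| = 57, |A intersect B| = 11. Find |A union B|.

|A union B| = |A| + |B| - |A intersect B| = 37 + 57 - 11.

Final answer: 83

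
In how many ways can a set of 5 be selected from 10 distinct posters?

C(10,5) = 10!/(5! x (10-5)!).

Final answer: C(10,5) = 252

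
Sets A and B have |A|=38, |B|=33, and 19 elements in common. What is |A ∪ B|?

|A union B| = |A| + |B| - |A intersect B| = 38 + 33 - 19.

Final answer: 52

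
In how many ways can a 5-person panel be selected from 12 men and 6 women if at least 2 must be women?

Sum over valid woman counts:
C(6,2)C(12,3) = 3300
C(6,3)C(12,2) = 1320
C(6,4)C(12,1) = 180
C(6,5)C(12,0) = 6
Total: 3300 + 1320 + 180 + 6.

Final answer: 4806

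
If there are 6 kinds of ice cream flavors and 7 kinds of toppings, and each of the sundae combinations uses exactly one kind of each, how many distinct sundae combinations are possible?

By the multiplication principle: 6 x 7.

Final answer: 42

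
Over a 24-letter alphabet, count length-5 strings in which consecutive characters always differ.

Let g(n) count such strings. g(1) = 24, and each valid string of length n-1 extends in 23 ways (any symbol but the last), so g(n) = 23 g(n-1).
Total: g(5) = 24 x 23^4.

Final answer: 24 x 23^{4} = 6716184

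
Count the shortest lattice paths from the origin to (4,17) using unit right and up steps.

Each path has 4 right steps and 17 up steps in some order (21 steps total).
Choose which 17 of the 21 steps are up: C(21,17).

Final answer: C(21,17) = 5985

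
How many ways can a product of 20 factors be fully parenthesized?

This is a standard Catalan-number count: the answer is C_n. Here n = 20 - 1 = 19.
C_n = (2n)!/(n!(n+1)!), so C_{19} = 38!/(19! x 20!) = C(38,19)/20 = 35345263800/20.

Final answer: C_{19} = 1767263190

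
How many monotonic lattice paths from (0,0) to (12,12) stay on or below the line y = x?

Total monotonic paths to (12,12): C(24,12) = 2704156.
Reflecting each bad path at its first crossing gives a bijection with paths to (11,13): C(24,13) = 2496144.
Valid Dyck paths: 2704156 - 2496144.
(These counts are the Catalan numbers.)

Final answer: C_{12} = 208012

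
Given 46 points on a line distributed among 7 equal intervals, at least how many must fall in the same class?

By pigeonhole with 46 objects and 7 categories: ceiling(46/7).

Final answer: 7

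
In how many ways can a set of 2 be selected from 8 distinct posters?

C(8,2) = 8!/(2! x (8-2)!).

Final answer: C(8,2) = 28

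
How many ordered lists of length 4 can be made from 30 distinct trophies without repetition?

P(30,4) = 30!/(30-4)! = 30!/26!.

Final answer: P(30,4) = 657720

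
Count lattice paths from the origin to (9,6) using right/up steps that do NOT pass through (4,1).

Total paths to (9,6): C(15,6) = 5005.
Paths through (4,1): C(5,1) x C(10,5) = 1260.
Avoiding (4,1): 5005 - 1260.

Final answer: 3745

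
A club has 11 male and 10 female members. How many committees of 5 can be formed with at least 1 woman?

Sum over valid woman counts:
C(10,1)C(11,4) = 3300
C(10,2)C(11,3) = 7425
C(10,3)C(11,2) = 6600
C(10,4)C(11,1) = 2310
C(10,5)C(11,0) = 252
Total: 3300 + 7425 + 6600 + 2310 + 252.

Final answer: 19887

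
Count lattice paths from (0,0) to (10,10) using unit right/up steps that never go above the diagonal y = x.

Total monotonic paths to (10,10): C(20,10) = 184756.
A path is bad iff it touches y = x + 1; reflecting its initial segment maps bad paths bijectively onto all paths to (9,11), of which there are C(20,11) = 167960.
Valid Dyck paths: 184756 - 167960.
(Equivalently, C_{10} = C(20,10)/11 = 184756/11.)

Final answer: C_{10} = 16796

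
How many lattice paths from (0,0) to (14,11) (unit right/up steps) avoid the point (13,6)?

Total paths to (14,11): C(25,11) = 4457400.
Paths through (13,6): C(19,6) x C(6,5) = 162792.
Avoiding (13,6): 4457400 - 162792.

Final answer: 4294608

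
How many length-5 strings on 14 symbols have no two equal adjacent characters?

First character: 14 choices. Each subsequent: 13 choices (must differ from the previous one).
Total: 14 x 13^4.

Final answer: 14 x 13^{4} = 399854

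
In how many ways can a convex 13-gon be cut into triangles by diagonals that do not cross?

The structures are counted by the Catalan number C_n. Here n = 13 - 2 = 11.
C_n = C(2n,n) - C(2n,n+1), so C_{11} = C(22,11) - C(22,12) = 705432 - 646646.

Final answer: C_{11} = 58786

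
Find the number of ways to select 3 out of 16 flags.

C(16,3) = 16!/(3! x 13!).

Final answer: \binom{16}{3} = 560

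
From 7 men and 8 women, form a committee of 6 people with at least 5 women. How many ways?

Sum over valid woman counts:
C(8,5)C(7,1) = 392
C(8,6)C(7,0) = 28
Total: 392 + 28.

Final answer: 420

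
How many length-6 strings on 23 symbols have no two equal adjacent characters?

First character: 23 choices. Each subsequent: 22 choices (must differ from the previous one).
Total: 23 x 22^5.

Final answer: 23 x 22^{5} = 118533536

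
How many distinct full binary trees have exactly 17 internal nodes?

This is a standard Catalan-number count: the answer is C_n. Here n = 17.
C_n = (2n)!/(n!(n+1)!), so C_{17} = 34!/(17! x 18!) = C(34,17)/18 = 2333606220/18.

Final answer: C_{17} = 129644790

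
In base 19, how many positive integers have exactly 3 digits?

These are the integers in [19^2, 19^3), so the count is 19^3 - 19^2 = 18 x 19^2.

Final answer: 6498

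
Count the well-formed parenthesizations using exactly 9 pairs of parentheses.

The structures are counted by the Catalan number C_n. Here n = 9 (pairs).
C_n = (2n)!/(n!(n+1)!), so C_{9} = 18!/(9! x 10!) = C(18,9)/10 = 48620/10.

Final answer: C_{9} = 4862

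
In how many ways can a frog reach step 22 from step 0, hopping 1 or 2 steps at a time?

Let f(n) be the number of climbs. Removing the last move (1 or 2 steps) gives f(n) = f(n-1) + f(n-2); base cases f(1)=1, f(2)=2.
Iterating the recurrence: f(1)=1, f(2)=2, f(3)=3, f(4)=5, f(5)=8, f(6)=13, f(7)=21, f(8)=34, f(9)=55, f(10)=89, f(11)=144, f(12)=233, f(13)=377, f(14)=610, f(15)=987, f(16)=1597, f(17)=2584, f(18)=4181, f(19)=6765, f(20)=10946, f(21)=17711, f(22)=28657.

Final answer: 28657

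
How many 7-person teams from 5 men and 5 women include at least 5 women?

Sum over valid woman counts:
C(5,5)C(5,2).

Final answer: 10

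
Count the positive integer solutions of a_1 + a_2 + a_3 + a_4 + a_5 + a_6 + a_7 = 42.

Substitute a'_i = a_i - 1 (so a'_i >= 0). Then sum a'_i = 42 - 7 = 35.
Stars and bars: C(35+7-1, 7-1) = C(41,6).

Final answer: C(41,6) = 4496388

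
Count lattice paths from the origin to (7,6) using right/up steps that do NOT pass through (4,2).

Total paths to (7,6): C(13,6) = 1716.
Paths through (4,2): C(6,2) x C(7,4) = 525.
Avoiding (4,2): 1716 - 525.

Final answer: 1191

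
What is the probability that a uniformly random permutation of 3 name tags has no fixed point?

D(n) = (n-1)(D(n-1) + D(n-2)), D(0)=1, D(1)=0.
Building up: D(2)=1, D(3)=2.
Total arrangements: 3! = 6.
Probability = D(3)/3! = 1/3.

Final answer: D(3)/3! = 2/6 = 0.333333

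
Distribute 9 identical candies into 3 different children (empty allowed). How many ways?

Stars and bars: C(n+k-1, k-1) = C(11,2).

Final answer: C(11,2) = 55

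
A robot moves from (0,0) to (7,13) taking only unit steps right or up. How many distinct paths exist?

Each path has 7 right steps and 13 up steps in some order (20 steps total).
Choose which 13 of the 20 steps are up: C(20,13).

Final answer: C(20,13) = 77520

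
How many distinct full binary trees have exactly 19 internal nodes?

The structures are counted by the Catalan number C_n. Here n = 19.
C_n = (2n)!/(n!(n+1)!), so C_{19} = 38!/(19! x 20!) = C(38,19)/20 = 35345263800/20.

Final answer: C_{19} = 1767263190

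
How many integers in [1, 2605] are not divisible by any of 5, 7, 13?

|div by 5|=521, |div by 7|=372, |div by 13|=200.
|div by 5&7|=74, |div by 5&13|=40, |div by 7&13|=28, |div by all|=5.
By inclusion-exclusion, divisible by at least one: 521+372+200-74-40-28+5 = 956.
Not divisible by any: 2605 - 956.

Final answer: 1649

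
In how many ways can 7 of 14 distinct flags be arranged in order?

P(14,7) = 14!/(14-7)! = 14!/7!.

Final answer: P(14,7) = 17297280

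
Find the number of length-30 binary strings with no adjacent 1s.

Classify by the final bit: ...0 gives a(n-1) strings, ...01 gives a(n-2) strings. Thus a(n) = a(n-1) + a(n-2) with a(1)=2, a(2)=3.
Computing successive values: a(1)=2, a(2)=3, a(3)=5, a(4)=8, a(5)=13, a(6)=21, a(7)=34, a(8)=55, a(9)=89, a(10)=144, a(11)=233, a(12)=377, a(13)=610, a(14)=987, a(15)=1597, a(16)=2584, a(17)=4181, a(18)=6765, a(19)=10946, a(20)=17711, a(21)=28657, a(22)=46368, a(23)=75025, a(24)=121393, a(25)=196418, a(26)=317811, a(27)=514229, a(28)=832040, a(29)=1346269, a(30)=2178309.

Final answer: 2178309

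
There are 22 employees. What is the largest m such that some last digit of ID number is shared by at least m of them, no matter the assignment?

There are 10 possible values for last digit of ID number. With 22 employees and 10 categories, by pigeonhole: ceiling(22/10).

Final answer: 3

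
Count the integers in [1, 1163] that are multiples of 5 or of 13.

Multiples of 5: 232. Multiples of 13: 89. Of both (lcm=65): 17.
By inclusion-exclusion: 232 + 89 - 17.

Final answer: 304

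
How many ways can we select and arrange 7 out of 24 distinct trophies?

P(24,7) = 24!/(24-7)! = 24!/17!.

Final answer: P(24,7) = 1744364160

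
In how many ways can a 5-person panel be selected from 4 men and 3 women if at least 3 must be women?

Sum over valid woman counts:
C(3,3)C(4,2).

Final answer: 6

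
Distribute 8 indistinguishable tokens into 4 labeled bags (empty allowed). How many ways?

Stars and bars: C(n+k-1, k-1) = C(11,3).

Final answer: C(11,3) = 165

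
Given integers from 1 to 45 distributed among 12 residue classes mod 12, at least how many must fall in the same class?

By pigeonhole with 45 objects and 12 categories: ceiling(45/12).

Final answer: 4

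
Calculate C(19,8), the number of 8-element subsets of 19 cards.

C(19,8) = 19!/(8! x (19-8)!).

Final answer: C(19,8) = 75582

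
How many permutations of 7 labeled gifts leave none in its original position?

Use the recurrence D(n) = (n-1)(D(n-1) + D(n-2)) with D(0)=1, D(1)=0.
D(2) = 1 x (0 + 1) = 1
D(3) = 2 x (1 + 0) = 2
D(4) = 3 x (2 + 1) = 9
D(5) = 4 x (9 + 2) = 44
D(6) = 5 x (44 + 9) = 265
D(7) = 6 x (D(6) + D(5)) = 6 x (265 + 44)

Final answer: D(7) = 1854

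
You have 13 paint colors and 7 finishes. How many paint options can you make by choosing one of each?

By the multiplication principle: 13 x 7.

Final answer: 91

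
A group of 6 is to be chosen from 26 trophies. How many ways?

C(26,6) = 26!/(6! x 20!).

Final answer: \binom{26}{6} = 230230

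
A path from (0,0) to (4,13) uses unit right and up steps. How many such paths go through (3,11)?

Paths (0,0)->(3,11): C(14,11) = 364.
Paths (3,11)->(4,13): C(3,2) = 3.
By multiplication principle: 364 x 3.

Final answer: 1092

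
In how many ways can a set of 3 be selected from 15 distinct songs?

C(15,3) = 15!/(3! x (15-3)!).

Final answer: C(15,3) = 455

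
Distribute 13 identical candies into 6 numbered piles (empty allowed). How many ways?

Stars and bars: C(n+k-1, k-1) = C(18,5).

Final answer: C(18,5) = 8568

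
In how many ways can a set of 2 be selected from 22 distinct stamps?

C(22,2) = 22!/(2! x (22-2)!).

Final answer: C(22,2) = 231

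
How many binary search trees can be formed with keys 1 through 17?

This is a standard Catalan-number count: the answer is C_n. Here n = 17.
C_n = (2n)!/(n!(n+1)!), so C_{17} = 34!/(17! x 18!) = C(34,17)/18 = 2333606220/18.

Final answer: C_{17} = 129644790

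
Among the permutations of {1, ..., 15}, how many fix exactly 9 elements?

Choose which 9 elements are fixed: C(15,9) = 5005.
Derange the remaining 6 using D(j) = (j-1)(D(j-1) + D(j-2)), D(0)=1, D(1)=0: D(2)=1, D(3)=2, D(4)=9, D(5)=44, D(6)=265.
Total: 5005 x 265.

Final answer: C(15,9) D(6) = 1326325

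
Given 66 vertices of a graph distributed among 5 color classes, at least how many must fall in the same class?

By pigeonhole with 66 objects and 5 categories: ceiling(66/5).

Final answer: 14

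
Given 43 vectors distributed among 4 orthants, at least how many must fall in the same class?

By pigeonhole with 43 objects and 4 categories: ceiling(43/4).

Final answer: 11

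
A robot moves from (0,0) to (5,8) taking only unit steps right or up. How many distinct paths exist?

Each path has 5 right steps and 8 up steps in some order (13 steps total).
Choose which 8 of the 13 steps are up: C(13,8).

Final answer: C(13,8) = 1287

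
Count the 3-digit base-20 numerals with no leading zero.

Leading digit: 19 options (nonzero). Other 2 digit(s): 20 options each.
Total: 19 x 20^2.

Final answer: 7600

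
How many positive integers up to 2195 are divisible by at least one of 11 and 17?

Multiples of 11: 199. Multiples of 17: 129. Of both (lcm=187): 11.
By inclusion-exclusion: 199 + 129 - 11.

Final answer: 317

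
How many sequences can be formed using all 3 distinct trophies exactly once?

The number of ways to arrange 3 distinct objects is 3!.

Final answer: 3! = 6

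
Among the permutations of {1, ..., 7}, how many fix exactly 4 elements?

Choose which 4 elements are fixed: C(7,4) = 35.
Derange the remaining 3 using D(j) = (j-1)(D(j-1) + D(j-2)), D(0)=1, D(1)=0: D(2)=1, D(3)=2.
Total: 35 x 2.

Final answer: C(7,4) D(3) = 70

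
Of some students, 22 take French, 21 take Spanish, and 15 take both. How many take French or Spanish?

|A union B| = |A| + |B| - |A intersect B| = 22 + 21 - 15.

Final answer: 28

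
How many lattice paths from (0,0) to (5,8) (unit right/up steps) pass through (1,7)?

Paths (0,0)->(1,7): C(8,7) = 8.
Paths (1,7)->(5,8): C(5,1) = 5.
By multiplication principle: 8 x 5.

Final answer: 40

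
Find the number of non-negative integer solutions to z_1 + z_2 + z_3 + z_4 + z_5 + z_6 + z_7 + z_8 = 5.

Stars and bars with 5 stars and 7 bars:
C(5+8-1, 8-1) = C(12,7).

Final answer: C(12,7) = 792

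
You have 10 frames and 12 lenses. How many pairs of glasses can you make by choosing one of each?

By the multiplication principle: 10 x 12.

Final answer: 120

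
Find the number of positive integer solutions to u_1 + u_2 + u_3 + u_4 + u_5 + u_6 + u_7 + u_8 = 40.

Substitute u'_i = u_i - 1 (so u'_i >= 0). Then sum u'_i = 40 - 8 = 32.
Stars and bars: C(32+8-1, 8-1) = C(39,7).

Final answer: C(39,7) = 15380937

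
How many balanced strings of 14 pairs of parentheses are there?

This is a standard Catalan-number count: the answer is C_n. Here n = 14 (pairs).
C_n = C(2n,n) - C(2n,n+1), so C_{14} = C(28,14) - C(28,15) = 40116600 - 37442160.

Final answer: C_{14} = 2674440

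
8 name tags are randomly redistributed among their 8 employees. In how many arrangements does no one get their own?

Derangements satisfy D(n) = (n-1)(D(n-1) + D(n-2)), starting from D(0)=1, D(1)=0.
D(2) = 1 x (0 + 1) = 1
D(3) = 2 x (1 + 0) = 2
D(4) = 3 x (2 + 1) = 9
D(5) = 4 x (9 + 2) = 44
D(6) = 5 x (44 + 9) = 265
D(7) = 6 x (265 + 44) = 1854
D(8) = 7 x (D(7) + D(6)) = 7 x (1854 + 265)

Final answer: D(8) = 14833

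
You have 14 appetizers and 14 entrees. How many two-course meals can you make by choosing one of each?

By the multiplication principle: 14 x 14.

Final answer: 196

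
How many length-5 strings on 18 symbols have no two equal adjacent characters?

First character: 18 choices. Each subsequent: 17 choices (must differ from the previous one).
Total: 18 x 17^4.

Final answer: 18 x 17^{4} = 1503378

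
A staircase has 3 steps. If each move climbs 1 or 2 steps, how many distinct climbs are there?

Condition on the final move: it is a 1-step (f(n-1) ways to get there) or a 2-step (f(n-2) ways), so f(n) = f(n-1) + f(n-2), with f(1)=1, f(2)=2.
Building up term by term: f(1)=1, f(2)=2, f(3)=3.

Final answer: 3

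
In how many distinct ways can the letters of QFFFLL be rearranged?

Letters (F:3, L:2, Q:1). Total letters: 6.
Permutations = 6!/(3! x 2!).

Final answer: 60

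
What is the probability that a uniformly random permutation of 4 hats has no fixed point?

Derangements satisfy D(n) = (n-1)(D(n-1) + D(n-2)), starting from D(0)=1, D(1)=0.
Building up: D(2)=1, D(3)=2, D(4)=9.
Total arrangements: 4! = 24.
Probability = D(4)/4! = 3/8.

Final answer: D(4)/4! = 9/24 = 0.375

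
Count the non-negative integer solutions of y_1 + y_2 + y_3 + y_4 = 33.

Stars and bars with 33 stars and 3 bars:
C(33+4-1, 4-1) = C(36,3).

Final answer: C(36,3) = 7140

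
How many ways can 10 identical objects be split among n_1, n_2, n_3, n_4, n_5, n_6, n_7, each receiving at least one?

Substitute n'_i = n_i - 1 (so n'_i >= 0). Then sum n'_i = 10 - 7 = 3.
Stars and bars: C(3+7-1, 7-1) = C(9,6).

Final answer: C(9,6) = 84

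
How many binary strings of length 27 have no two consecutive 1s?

Let a(n) count valid strings. If the last bit is 0 the prefix is any valid string of length n-1; if it is 1 the string must end in 01 with a valid prefix of length n-2. So a(n) = a(n-1) + a(n-2), a(1)=2, a(2)=3.
Iterating the recurrence: a(1)=2, a(2)=3, a(3)=5, a(4)=8, a(5)=13, a(6)=21, a(7)=34, a(8)=55, a(9)=89, a(10)=144, a(11)=233, a(12)=377, a(13)=610, a(14)=987, a(15)=1597, a(16)=2584, a(17)=4181, a(18)=6765, a(19)=10946, a(20)=17711, a(21)=28657, a(22)=46368, a(23)=75025, a(24)=121393, a(25)=196418, a(26)=317811, a(27)=514229.

Final answer: 514229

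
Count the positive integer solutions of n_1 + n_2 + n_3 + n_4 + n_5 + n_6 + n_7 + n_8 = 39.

Substitute n'_i = n_i - 1 (so n'_i >= 0). Then sum n'_i = 39 - 8 = 31.
Stars and bars: C(31+8-1, 8-1) = C(38,7).

Final answer: C(38,7) = 12620256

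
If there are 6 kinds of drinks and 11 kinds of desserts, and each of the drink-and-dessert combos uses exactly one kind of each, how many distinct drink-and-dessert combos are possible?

By the multiplication principle: 6 x 11.

Final answer: 66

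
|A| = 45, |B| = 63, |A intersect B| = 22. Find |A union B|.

|A union B| = |A| + |B| - |A intersect B| = 45 + 63 - 22.

Final answer: 86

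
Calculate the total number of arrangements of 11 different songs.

The number of ways to arrange 11 distinct objects is 11!.

Final answer: 11! = 39916800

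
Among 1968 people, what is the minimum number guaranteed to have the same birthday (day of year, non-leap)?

There are 365 possible values for birthday (day of year, non-leap). With 1968 people and 365 categories, by pigeonhole: ceiling(1968/365).

Final answer: 6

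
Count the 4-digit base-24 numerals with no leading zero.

Leading digit: 23 options (nonzero). Other 3 digit(s): 24 options each.
Total: 23 x 24^3.

Final answer: 317952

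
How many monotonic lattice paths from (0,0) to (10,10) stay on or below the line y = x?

Total monotonic paths to (10,10): C(20,10) = 184756.
Paths that cross above y=x (reflection bijection): C(20,11) = 167960.
Valid Dyck paths: 184756 - 167960.
(These counts are the Catalan numbers.)

Final answer: C_{10} = 16796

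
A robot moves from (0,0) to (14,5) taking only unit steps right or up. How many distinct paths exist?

Each path has 14 right steps and 5 up steps in some order (19 steps total).
Choose which 5 of the 19 steps are up: C(19,5).

Final answer: C(19,5) = 11628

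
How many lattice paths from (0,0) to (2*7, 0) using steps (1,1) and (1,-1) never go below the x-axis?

Total monotonic paths to (7,7): C(14,7) = 3432.
Reflecting each bad path at its first crossing gives a bijection with paths to (6,8): C(14,8) = 3003.
Valid Dyck paths: 3432 - 3003.
(These counts are the Catalan numbers.)

Final answer: C_{7} = 429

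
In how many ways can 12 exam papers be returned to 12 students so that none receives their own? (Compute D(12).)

D(n) = (n-1)(D(n-1) + D(n-2)), D(0)=1, D(1)=0.
D(2) = 1 x (0 + 1) = 1
D(3) = 2 x (1 + 0) = 2
D(4) = 3 x (2 + 1) = 9
D(5) = 4 x (9 + 2) = 44
D(6) = 5 x (44 + 9) = 265
D(7) = 6 x (265 + 44) = 1854
D(8) = 7 x (1854 + 265) = 14833
D(9) = 8 x (14833 + 1854) = 133496
D(10) = 9 x (133496 + 14833) = 1334961
D(11) = 10 x (1334961 + 133496) = 14684570
D(12) = 11 x (D(11) + D(10)) = 11 x (14684570 + 1334961)

Final answer: D(12) = 176214841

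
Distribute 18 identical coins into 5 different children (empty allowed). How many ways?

Stars and bars: C(n+k-1, k-1) = C(22,4).

Final answer: C(22,4) = 7315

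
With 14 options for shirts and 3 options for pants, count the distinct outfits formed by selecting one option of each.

By the multiplication principle: 14 x 3.

Final answer: 42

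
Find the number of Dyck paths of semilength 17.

Total monotonic paths to (17,17): C(34,17) = 2333606220.
By the reflection principle, paths that go above the diagonal number C(34,18) = 2203961430.
Valid Dyck paths: 2333606220 - 2203961430.
(Equivalently, C_{17} = C(34,17)/18 = 2333606220/18.)

Final answer: C_{17} = 129644790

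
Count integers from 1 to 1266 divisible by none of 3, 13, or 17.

|div by 3|=422, |div by 13|=97, |div by 17|=74.
|div by 3&13|=32, |div by 3&17|=24, |div by 13&17|=5, |div by all|=1.
By inclusion-exclusion, divisible by at least one: 422+97+74-32-24-5+1 = 533.
Not divisible by any: 1266 - 533.

Final answer: 733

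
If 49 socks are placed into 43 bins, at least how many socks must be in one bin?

By the pigeonhole principle: ceiling(49/43).

Final answer: 2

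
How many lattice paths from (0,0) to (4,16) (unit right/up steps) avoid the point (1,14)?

Total paths to (4,16): C(20,16) = 4845.
Paths through (1,14): C(15,14) x C(5,2) = 150.
Avoiding (1,14): 4845 - 150.

Final answer: 4695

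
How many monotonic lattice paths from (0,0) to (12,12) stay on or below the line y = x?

Total monotonic paths to (12,12): C(24,12) = 2704156.
Reflecting each bad path at its first crossing gives a bijection with paths to (11,13): C(24,13) = 2496144.
Valid Dyck paths: 2704156 - 2496144.
(Check: C(24,12) - C(24,13) = C(24,12)/13, the Catalan number C_{12}.)

Final answer: C_{12} = 208012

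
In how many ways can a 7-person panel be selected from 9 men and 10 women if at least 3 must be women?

Sum over valid woman counts:
C(10,3)C(9,4) = 15120
C(10,4)C(9,3) = 17640
C(10,5)C(9,2) = 9072
C(10,6)C(9,1) = 1890
C(10,7)C(9,0) = 120
Total: 15120 + 17640 + 9072 + 1890 + 120.

Final answer: 43842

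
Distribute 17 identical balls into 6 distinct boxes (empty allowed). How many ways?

Stars and bars: C(n+k-1, k-1) = C(22,5).

Final answer: C(22,5) = 26334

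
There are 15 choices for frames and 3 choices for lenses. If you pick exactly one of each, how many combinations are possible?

By the multiplication principle: 15 x 3.

Final answer: 45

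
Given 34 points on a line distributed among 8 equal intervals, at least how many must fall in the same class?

By pigeonhole with 34 objects and 8 categories: ceiling(34/8).

Final answer: 5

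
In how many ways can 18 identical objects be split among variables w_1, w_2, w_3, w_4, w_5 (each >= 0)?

Stars and bars with 18 stars and 4 bars:
C(18+5-1, 5-1) = C(22,4).

Final answer: C(22,4) = 7315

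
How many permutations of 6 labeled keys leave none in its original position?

Use the recurrence D(n) = (n-1)(D(n-1) + D(n-2)) with D(0)=1, D(1)=0.
D(2) = 1 x (0 + 1) = 1
D(3) = 2 x (1 + 0) = 2
D(4) = 3 x (2 + 1) = 9
D(5) = 4 x (9 + 2) = 44
D(6) = 5 x (D(5) + D(4)) = 5 x (44 + 9)

Final answer: D(6) = 265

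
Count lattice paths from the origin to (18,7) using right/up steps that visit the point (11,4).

Paths (0,0)->(11,4): C(15,4) = 1365.
Paths (11,4)->(18,7): C(10,3) = 120.
By multiplication principle: 1365 x 120.

Final answer: 163800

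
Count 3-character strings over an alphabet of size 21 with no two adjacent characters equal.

Let g(n) count such strings. g(1) = 21, and each valid string of length n-1 extends in 20 ways (any symbol but the last), so g(n) = 20 g(n-1).
Total: g(3) = 21 x 20^2.

Final answer: 21 x 20^{2} = 8400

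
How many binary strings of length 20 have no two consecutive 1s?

Classify by the final bit: ...0 gives a(n-1) strings, ...01 gives a(n-2) strings. Thus a(n) = a(n-1) + a(n-2) with a(1)=2, a(2)=3.
Computing successive values: a(1)=2, a(2)=3, a(3)=5, a(4)=8, a(5)=13, a(6)=21, a(7)=34, a(8)=55, a(9)=89, a(10)=144, a(11)=233, a(12)=377, a(13)=610, a(14)=987, a(15)=1597, a(16)=2584, a(17)=4181, a(18)=6765, a(19)=10946, a(20)=17711.

Final answer: 17711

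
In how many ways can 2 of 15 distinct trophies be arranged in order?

P(15,2) = 15!/(15-2)! = 15!/13!.

Final answer: P(15,2) = 210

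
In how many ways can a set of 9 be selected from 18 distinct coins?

C(18,9) = 18!/(9! x 9!).

Final answer: \binom{18}{9} = 48620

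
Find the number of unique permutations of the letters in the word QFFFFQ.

Letters (F:4, Q:2). Total letters: 6.
Permutations = 6!/(4! x 2!).

Final answer: 15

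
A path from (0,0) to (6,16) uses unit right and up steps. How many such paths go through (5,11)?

Paths (0,0)->(5,11): C(16,11) = 4368.
Paths (5,11)->(6,16): C(6,5) = 6.
By multiplication principle: 4368 x 6.

Final answer: 26208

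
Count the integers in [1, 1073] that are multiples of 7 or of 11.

Multiples of 7: 153. Multiples of 11: 97. Of both (lcm=77): 13.
By inclusion-exclusion: 153 + 97 - 13.

Final answer: 237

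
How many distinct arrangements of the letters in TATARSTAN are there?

Letters (A:3, N:1, R:1, S:1, T:3). Total letters: 9.
Permutations = 9!/(3! x 3!).

Final answer: 10080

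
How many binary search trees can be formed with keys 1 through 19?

The structures are counted by the Catalan number C_n. Here n = 19.
Using C_0 = 1 and C_(k+1) = C_k x 2(2k+1)/(k+2), build up term by term: C_1=1, C_2=2, C_3=5, C_4=14, C_5=42, C_6=132, C_7=429, C_8=1430, C_9=4862, C_10=16796, C_11=58786, C_12=208012, C_13=742900, C_14=2674440, C_15=9694845, C_16=35357670, C_17=129644790, C_18=477638700, C_19=1767263190.

Final answer: C_{19} = 1767263190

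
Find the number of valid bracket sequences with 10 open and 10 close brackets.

The structures are counted by the Catalan number C_n. Here n = 10 (pairs).
C_n = C(2n,n)/(n+1), so C_{10} = C(20,10)/11 = 184756/11.

Final answer: C_{10} = 16796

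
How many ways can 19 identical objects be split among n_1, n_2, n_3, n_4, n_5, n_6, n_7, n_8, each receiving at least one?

Substitute n'_i = n_i - 1 (so n'_i >= 0). Then sum n'_i = 19 - 8 = 11.
Stars and bars: C(11+8-1, 8-1) = C(18,7).

Final answer: C(18,7) = 31824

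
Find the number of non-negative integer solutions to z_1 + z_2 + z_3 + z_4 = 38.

Stars and bars with 38 stars and 3 bars:
C(38+4-1, 4-1) = C(41,3).

Final answer: C(41,3) = 10660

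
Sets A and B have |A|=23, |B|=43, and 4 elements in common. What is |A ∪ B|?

|A union B| = |A| + |B| - |A intersect B| = 23 + 43 - 4.

Final answer: 62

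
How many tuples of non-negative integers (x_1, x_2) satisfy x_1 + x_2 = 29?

Stars and bars with 29 stars and 1 bars:
C(29+2-1, 2-1) = C(30,1).

Final answer: C(30,1) = 30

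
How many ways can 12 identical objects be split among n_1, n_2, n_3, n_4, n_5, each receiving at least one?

Substitute n'_i = n_i - 1 (so n'_i >= 0). Then sum n'_i = 12 - 5 = 7.
Stars and bars: C(7+5-1, 5-1) = C(11,4).

Final answer: C(11,4) = 330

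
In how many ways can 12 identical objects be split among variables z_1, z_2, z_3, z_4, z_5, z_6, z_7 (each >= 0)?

Stars and bars with 12 stars and 6 bars:
C(12+7-1, 7-1) = C(18,6).

Final answer: C(18,6) = 18564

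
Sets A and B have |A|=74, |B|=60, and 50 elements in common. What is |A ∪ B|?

|A union B| = |A| + |B| - |A intersect B| = 74 + 60 - 50.

Final answer: 84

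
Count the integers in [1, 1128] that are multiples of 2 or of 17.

Multiples of 2: 564. Multiples of 17: 66. Of both (lcm=34): 33.
By inclusion-exclusion: 564 + 66 - 33.

Final answer: 597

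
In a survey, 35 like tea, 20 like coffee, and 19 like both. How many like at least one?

|A union B| = |A| + |B| - |A intersect B| = 35 + 20 - 19.

Final answer: 36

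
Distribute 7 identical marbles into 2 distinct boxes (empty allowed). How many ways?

Stars and bars: C(n+k-1, k-1) = C(8,1).

Final answer: C(8,1) = 8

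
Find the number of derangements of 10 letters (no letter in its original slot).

Derangements satisfy D(n) = (n-1)(D(n-1) + D(n-2)), starting from D(0)=1, D(1)=0.
D(2) = 1 x (0 + 1) = 1
D(3) = 2 x (1 + 0) = 2
D(4) = 3 x (2 + 1) = 9
D(5) = 4 x (9 + 2) = 44
D(6) = 5 x (44 + 9) = 265
D(7) = 6 x (265 + 44) = 1854
D(8) = 7 x (1854 + 265) = 14833
D(9) = 8 x (14833 + 1854) = 133496
D(10) = 9 x (D(9) + D(8)) = 9 x (133496 + 14833)

Final answer: D(10) = 1334961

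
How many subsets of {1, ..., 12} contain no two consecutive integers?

Condition on whether n belongs to the subset: if not, any valid subset of {1, ..., n-1} works (a(n-1)); if so, n-1 is excluded and the rest is a valid subset of {1, ..., n-2} (a(n-2)). Hence a(n) = a(n-1) + a(n-2), a(1)=2, a(2)=3.
Building up term by term: a(1)=2, a(2)=3, a(3)=5, a(4)=8, a(5)=13, a(6)=21, a(7)=34, a(8)=55, a(9)=89, a(10)=144, a(11)=233, a(12)=377.

Final answer: 377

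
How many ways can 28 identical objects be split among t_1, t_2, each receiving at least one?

Substitute t'_i = t_i - 1 (so t'_i >= 0). Then sum t'_i = 28 - 2 = 26.
Stars and bars: C(26+2-1, 2-1) = C(27,1).

Final answer: C(27,1) = 27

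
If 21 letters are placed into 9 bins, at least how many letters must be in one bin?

By the pigeonhole principle: ceiling(21/9).

Final answer: 3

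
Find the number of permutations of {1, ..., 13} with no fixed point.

D(n) = (n-1)(D(n-1) + D(n-2)), D(0)=1, D(1)=0.
D(2) = 1 x (0 + 1) = 1
D(3) = 2 x (1 + 0) = 2
D(4) = 3 x (2 + 1) = 9
D(5) = 4 x (9 + 2) = 44
D(6) = 5 x (44 + 9) = 265
D(7) = 6 x (265 + 44) = 1854
D(8) = 7 x (1854 + 265) = 14833
D(9) = 8 x (14833 + 1854) = 133496
D(10) = 9 x (133496 + 14833) = 1334961
D(11) = 10 x (1334961 + 133496) = 14684570
D(12) = 11 x (14684570 + 1334961) = 176214841
D(13) = 12 x (D(12) + D(11)) = 12 x (176214841 + 14684570)

Final answer: D(13) = 2290792932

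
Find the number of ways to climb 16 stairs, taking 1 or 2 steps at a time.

Condition on the final move: it is a 1-step (f(n-1) ways to get there) or a 2-step (f(n-2) ways), so f(n) = f(n-1) + f(n-2), with f(1)=1, f(2)=2.
Building up term by term: f(1)=1, f(2)=2, f(3)=3, f(4)=5, f(5)=8, f(6)=13, f(7)=21, f(8)=34, f(9)=55, f(10)=89, f(11)=144, f(12)=233, f(13)=377, f(14)=610, f(15)=987, f(16)=1597.

Final answer: 1597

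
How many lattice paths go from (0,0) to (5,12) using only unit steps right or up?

Each path has 5 right steps and 12 up steps in some order (17 steps total).
Choose which 12 of the 17 steps are up: C(17,12).

Final answer: C(17,12) = 6188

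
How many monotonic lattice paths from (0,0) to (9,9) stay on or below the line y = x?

Total monotonic paths to (9,9): C(18,9) = 48620.
Paths that cross above y=x (reflection bijection): C(18,10) = 43758.
Valid Dyck paths: 48620 - 43758.
(These counts are the Catalan numbers.)

Final answer: C_{9} = 4862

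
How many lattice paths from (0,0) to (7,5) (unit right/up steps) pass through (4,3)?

Paths (0,0)->(4,3): C(7,3) = 35.
Paths (4,3)->(7,5): C(5,2) = 10.
By multiplication principle: 35 x 10.

Final answer: 350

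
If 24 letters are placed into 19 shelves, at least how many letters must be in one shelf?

By the pigeonhole principle: ceiling(24/19).

Final answer: 2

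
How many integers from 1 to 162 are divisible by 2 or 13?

Multiples of 2: 81. Multiples of 13: 12. Of both (lcm=26): 6.
By inclusion-exclusion: 81 + 12 - 6.

Final answer: 87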